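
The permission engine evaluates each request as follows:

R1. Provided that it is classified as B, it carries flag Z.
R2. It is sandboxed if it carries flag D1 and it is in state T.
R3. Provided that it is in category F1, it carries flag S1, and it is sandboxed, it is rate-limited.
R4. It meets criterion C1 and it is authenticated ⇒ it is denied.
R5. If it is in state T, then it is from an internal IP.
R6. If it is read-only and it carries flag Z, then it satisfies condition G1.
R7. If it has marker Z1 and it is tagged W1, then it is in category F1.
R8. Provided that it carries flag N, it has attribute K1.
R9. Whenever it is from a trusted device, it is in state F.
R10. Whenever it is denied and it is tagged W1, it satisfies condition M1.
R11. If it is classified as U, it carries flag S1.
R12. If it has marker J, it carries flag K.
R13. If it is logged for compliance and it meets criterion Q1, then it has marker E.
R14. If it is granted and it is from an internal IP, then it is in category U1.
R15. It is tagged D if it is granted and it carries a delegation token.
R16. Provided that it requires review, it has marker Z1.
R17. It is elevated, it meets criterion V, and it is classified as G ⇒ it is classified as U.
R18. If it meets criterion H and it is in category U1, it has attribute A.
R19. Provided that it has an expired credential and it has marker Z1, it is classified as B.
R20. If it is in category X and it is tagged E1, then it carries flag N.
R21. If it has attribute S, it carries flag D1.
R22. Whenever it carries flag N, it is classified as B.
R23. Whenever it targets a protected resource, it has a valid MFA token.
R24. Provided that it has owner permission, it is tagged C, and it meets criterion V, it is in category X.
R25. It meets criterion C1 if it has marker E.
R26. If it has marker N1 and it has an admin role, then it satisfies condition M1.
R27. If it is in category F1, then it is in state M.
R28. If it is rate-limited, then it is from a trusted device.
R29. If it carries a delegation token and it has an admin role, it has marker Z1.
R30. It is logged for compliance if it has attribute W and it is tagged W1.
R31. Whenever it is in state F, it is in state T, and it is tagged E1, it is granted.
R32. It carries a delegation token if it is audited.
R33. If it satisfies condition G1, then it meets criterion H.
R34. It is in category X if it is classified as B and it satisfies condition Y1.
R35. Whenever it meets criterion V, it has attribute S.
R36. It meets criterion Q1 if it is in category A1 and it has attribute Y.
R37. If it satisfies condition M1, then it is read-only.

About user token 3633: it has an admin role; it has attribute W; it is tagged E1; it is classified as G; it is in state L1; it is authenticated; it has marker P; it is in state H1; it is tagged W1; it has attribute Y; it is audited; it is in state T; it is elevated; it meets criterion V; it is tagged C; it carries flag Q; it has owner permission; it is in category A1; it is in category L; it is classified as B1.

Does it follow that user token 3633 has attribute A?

By R5 (it is in state T): it is from an internal IP.
By R17 (it is elevated, it meets criterion V, it is classified as G): it is classified as U.
By R24 (it has owner permission, it is tagged C, it meets criterion V): it is in category X.
By R30 (it has attribute W, it is tagged W1): it is logged for compliance.
By R32 (it is audited): it carries a delegation token.
By R35 (it meets criterion V): it has attribute S.
By R36 (it is in category A1, it has attribute Y): it meets criterion Q1.
By R11 (it is classified as U): it carries flag S1.
By R13 (it is logged for compliance, it meets criterion Q1): it has marker E.
By R20 (it is in category X, it is tagged E1): it carries flag N.
By R21 (it has attribute S): it carries flag D1.
By R22 (it carries flag N): it is classified as B.
By R25 (it has marker E): it meets criterion C1.
By R29 (it carries a delegation token, it has an admin role): it has marker Z1.
By R1 (it is classified as B): it carries flag Z.
By R2 (it carries flag D1, it is in state T): it is sandboxed.
By R4 (it meets criterion C1, it is authenticated): it is denied.
By R7 (it has marker Z1, it is tagged W1): it is in category F1.
By R10 (it is denied, it is tagged W1): it satisfies condition M1.
By R37 (it satisfies condition M1): it is read-only.
By R3 (it is in category F1, it carries flag S1, it is sandboxed): it is rate-limited.
By R6 (it is read-only, it carries flag Z): it satisfies condition G1.
By R28 (it is rate-limited): it is from a trusted device.
By R33 (it satisfies condition G1): it meets criterion H.
By R9 (it is from a trusted device): it is in state F.
By R31 (it is in state F, it is in state T, it is tagged E1): it is granted.
By R14 (it is granted, it is from an internal IP): it is in category U1.
By R18 (it meets criterion H, it is in category U1): it has attribute A.

Yes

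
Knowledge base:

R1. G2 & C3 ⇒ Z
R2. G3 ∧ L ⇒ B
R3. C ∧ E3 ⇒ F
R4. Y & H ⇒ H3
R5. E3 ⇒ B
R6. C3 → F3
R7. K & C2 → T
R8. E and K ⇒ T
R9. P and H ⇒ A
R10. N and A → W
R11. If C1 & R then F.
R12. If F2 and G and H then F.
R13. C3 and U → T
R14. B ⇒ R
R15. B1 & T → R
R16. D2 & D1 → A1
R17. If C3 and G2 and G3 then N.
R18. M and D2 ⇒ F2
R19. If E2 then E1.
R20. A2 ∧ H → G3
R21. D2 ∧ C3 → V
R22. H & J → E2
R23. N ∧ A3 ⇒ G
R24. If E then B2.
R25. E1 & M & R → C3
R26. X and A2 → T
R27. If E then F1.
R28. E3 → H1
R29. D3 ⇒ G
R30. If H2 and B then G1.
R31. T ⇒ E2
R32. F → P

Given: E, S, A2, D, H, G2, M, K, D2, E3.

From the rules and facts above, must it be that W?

No

Forward chaining from the given facts derives: B, T, R, F2, G3, B2, F1, H1, E2, E1, C3, Z, F3, N, V.
The only rule concluding W is R10, which needs A; that is never established.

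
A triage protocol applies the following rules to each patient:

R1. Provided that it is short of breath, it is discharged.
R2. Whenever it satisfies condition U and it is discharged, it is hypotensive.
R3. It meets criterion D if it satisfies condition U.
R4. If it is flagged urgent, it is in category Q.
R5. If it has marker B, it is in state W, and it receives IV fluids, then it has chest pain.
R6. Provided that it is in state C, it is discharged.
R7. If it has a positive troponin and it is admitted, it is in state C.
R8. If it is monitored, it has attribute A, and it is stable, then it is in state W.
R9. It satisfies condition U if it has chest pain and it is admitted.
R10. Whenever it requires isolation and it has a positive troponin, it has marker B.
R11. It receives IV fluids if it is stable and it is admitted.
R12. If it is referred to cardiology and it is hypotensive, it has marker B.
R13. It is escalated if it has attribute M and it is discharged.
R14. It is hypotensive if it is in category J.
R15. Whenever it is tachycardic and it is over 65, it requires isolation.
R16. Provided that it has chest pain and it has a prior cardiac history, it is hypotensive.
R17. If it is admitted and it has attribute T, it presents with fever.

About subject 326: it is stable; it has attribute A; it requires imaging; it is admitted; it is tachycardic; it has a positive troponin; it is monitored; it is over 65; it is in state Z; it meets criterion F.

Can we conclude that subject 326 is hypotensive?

Yes

By R7 (it has a positive troponin, it is admitted): it is in state C.
By R8 (it is monitored, it has attribute A, it is stable): it is in state W.
By R11 (it is stable, it is admitted): it receives IV fluids.
By R15 (it is tachycardic, it is over 65): it requires isolation.
By R6 (it is in state C): it is discharged.
By R10 (it requires isolation, it has a positive troponin): it has marker B.
By R5 (it has marker B, it is in state W, it receives IV fluids): it has chest pain.
By R9 (it has chest pain, it is admitted): it satisfies condition U.
By R2 (it satisfies condition U, it is discharged): it is hypotensive.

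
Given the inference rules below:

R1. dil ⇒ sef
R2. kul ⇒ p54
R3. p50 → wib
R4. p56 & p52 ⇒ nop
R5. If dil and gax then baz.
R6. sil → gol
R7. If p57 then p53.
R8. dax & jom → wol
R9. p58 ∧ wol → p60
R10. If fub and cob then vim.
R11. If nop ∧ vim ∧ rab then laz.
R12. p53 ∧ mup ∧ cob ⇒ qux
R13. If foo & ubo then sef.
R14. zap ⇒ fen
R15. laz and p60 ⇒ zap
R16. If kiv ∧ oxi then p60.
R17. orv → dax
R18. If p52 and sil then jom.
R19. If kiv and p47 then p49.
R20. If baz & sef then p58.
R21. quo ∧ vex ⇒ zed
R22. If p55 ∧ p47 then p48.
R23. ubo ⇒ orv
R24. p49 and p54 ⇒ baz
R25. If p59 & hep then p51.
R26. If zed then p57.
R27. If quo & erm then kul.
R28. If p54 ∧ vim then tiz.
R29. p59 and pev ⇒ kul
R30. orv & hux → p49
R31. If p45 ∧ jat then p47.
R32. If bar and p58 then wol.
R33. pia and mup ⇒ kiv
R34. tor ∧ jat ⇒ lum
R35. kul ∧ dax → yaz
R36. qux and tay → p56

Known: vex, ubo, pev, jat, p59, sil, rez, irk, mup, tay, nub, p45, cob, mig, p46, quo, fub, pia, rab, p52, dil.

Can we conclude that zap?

Yes

sef  (by R1: dil)
vim  (by R10: fub, cob)
jom  (by R18: p52, sil)
zed  (by R21: quo, vex)
orv  (by R23: ubo)
p57  (by R26: zed)
kul  (by R29: p59, pev)
p47  (by R31: p45, jat)
kiv  (by R33: pia, mup)
p54  (by R2: kul)
p53  (by R7: p57)
qux  (by R12: p53, mup, cob)
dax  (by R17: orv)
p49  (by R19: kiv, p47)
baz  (by R24: p49, p54)
p56  (by R36: qux, tay)
nop  (by R4: p56, p52)
wol  (by R8: dax, jom)
laz  (by R11: nop, vim, rab)
p58  (by R20: baz, sef)
p60  (by R9: p58, wol)
zap  (by R15: laz, p60)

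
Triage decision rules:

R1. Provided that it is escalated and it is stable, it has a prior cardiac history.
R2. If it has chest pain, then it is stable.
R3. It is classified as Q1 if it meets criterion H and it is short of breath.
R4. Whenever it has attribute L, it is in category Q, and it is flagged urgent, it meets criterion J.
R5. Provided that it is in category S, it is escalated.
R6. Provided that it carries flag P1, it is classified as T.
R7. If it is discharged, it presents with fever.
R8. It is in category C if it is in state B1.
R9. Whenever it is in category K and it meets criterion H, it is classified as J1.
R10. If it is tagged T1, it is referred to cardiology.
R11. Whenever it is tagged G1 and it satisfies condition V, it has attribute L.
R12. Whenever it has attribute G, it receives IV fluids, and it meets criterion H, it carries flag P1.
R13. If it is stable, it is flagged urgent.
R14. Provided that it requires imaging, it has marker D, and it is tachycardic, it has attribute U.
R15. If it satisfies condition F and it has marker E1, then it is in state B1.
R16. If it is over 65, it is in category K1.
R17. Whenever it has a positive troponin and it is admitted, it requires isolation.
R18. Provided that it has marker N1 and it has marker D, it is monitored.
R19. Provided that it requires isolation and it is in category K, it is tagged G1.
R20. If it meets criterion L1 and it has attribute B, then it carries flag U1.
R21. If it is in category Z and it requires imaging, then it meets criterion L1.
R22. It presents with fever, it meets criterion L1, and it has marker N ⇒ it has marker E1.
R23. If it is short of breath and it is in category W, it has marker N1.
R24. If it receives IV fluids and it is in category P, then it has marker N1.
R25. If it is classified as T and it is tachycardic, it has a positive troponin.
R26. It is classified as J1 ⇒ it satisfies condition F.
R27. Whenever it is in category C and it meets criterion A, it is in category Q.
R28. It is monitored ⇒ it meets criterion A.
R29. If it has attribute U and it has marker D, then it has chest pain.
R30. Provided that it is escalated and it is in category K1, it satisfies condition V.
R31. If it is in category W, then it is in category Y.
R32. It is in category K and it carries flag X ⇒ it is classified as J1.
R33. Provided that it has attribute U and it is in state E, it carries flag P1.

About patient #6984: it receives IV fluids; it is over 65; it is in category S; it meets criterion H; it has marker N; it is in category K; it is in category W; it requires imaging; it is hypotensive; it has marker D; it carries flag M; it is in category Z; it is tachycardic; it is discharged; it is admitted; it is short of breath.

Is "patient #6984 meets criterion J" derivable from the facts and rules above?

No

Forward chaining from the given facts derives: is classified as Q1, is escalated, presents with fever, is classified as J1, has attribute U, is in category K1, meets criterion L1, has marker E1, has marker N1, satisfies condition F, has chest pain, satisfies condition V, is in category Y, is stable, is flagged urgent, is in state B1, is monitored, meets criterion A, has a prior cardiac history, is in category C, is in category Q.
The only rule concluding "it meets criterion J" is R4, which needs "it has attribute L"; that is never established.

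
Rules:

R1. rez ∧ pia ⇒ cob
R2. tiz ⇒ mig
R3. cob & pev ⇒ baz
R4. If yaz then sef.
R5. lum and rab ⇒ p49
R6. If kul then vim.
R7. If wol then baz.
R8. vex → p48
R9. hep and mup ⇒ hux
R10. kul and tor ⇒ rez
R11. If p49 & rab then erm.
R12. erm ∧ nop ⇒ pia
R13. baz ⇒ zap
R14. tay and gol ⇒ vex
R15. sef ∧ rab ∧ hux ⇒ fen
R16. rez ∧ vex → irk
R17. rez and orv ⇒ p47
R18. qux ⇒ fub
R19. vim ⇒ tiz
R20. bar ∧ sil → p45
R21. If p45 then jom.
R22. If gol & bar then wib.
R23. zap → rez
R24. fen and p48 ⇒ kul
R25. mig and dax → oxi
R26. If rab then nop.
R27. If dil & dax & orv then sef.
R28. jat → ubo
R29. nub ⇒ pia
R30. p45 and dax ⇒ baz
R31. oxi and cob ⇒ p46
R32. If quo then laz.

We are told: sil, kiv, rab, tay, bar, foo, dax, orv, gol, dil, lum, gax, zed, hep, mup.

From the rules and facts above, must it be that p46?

p49  (by R5: lum, rab)
hux  (by R9: hep, mup)
erm  (by R11: p49, rab)
vex  (by R14: tay, gol)
p45  (by R20: bar, sil)
nop  (by R26: rab)
sef  (by R27: dil, dax, orv)
baz  (by R30: p45, dax)
p48  (by R8: vex)
pia  (by R12: erm, nop)
zap  (by R13: baz)
fen  (by R15: sef, rab, hux)
rez  (by R23: zap)
kul  (by R24: fen, p48)
cob  (by R1: rez, pia)
vim  (by R6: kul)
tiz  (by R19: vim)
mig  (by R2: tiz)
oxi  (by R25: mig, dax)
p46  (by R31: oxi, cob)

Yes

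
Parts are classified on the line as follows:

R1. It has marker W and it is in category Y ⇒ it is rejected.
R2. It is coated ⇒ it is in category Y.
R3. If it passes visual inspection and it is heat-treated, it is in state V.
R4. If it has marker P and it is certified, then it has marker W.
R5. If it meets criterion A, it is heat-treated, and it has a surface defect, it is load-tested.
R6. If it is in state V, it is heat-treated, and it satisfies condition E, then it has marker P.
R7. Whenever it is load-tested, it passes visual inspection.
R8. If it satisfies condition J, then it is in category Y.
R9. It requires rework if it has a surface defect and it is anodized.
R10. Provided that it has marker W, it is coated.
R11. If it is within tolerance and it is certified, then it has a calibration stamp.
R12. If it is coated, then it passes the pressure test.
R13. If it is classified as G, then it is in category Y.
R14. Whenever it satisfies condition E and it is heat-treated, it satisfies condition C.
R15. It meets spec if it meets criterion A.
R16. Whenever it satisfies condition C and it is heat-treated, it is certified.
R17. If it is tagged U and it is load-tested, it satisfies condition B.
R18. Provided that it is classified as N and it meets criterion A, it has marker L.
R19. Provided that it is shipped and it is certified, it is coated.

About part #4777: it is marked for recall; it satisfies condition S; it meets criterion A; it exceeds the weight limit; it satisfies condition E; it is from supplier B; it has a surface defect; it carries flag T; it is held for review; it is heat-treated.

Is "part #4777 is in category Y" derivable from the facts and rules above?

By R5 (it meets criterion A, it is heat-treated, it has a surface defect): it is load-tested.
By R7 (it is load-tested): it passes visual inspection.
By R14 (it satisfies condition E, it is heat-treated): it satisfies condition C.
By R16 (it satisfies condition C, it is heat-treated): it is certified.
By R3 (it passes visual inspection, it is heat-treated): it is in state V.
By R6 (it is in state V, it is heat-treated, it satisfies condition E): it has marker P.
By R4 (it has marker P, it is certified): it has marker W.
By R10 (it has marker W): it is coated.
By R2 (it is coated): it is in category Y.

Yes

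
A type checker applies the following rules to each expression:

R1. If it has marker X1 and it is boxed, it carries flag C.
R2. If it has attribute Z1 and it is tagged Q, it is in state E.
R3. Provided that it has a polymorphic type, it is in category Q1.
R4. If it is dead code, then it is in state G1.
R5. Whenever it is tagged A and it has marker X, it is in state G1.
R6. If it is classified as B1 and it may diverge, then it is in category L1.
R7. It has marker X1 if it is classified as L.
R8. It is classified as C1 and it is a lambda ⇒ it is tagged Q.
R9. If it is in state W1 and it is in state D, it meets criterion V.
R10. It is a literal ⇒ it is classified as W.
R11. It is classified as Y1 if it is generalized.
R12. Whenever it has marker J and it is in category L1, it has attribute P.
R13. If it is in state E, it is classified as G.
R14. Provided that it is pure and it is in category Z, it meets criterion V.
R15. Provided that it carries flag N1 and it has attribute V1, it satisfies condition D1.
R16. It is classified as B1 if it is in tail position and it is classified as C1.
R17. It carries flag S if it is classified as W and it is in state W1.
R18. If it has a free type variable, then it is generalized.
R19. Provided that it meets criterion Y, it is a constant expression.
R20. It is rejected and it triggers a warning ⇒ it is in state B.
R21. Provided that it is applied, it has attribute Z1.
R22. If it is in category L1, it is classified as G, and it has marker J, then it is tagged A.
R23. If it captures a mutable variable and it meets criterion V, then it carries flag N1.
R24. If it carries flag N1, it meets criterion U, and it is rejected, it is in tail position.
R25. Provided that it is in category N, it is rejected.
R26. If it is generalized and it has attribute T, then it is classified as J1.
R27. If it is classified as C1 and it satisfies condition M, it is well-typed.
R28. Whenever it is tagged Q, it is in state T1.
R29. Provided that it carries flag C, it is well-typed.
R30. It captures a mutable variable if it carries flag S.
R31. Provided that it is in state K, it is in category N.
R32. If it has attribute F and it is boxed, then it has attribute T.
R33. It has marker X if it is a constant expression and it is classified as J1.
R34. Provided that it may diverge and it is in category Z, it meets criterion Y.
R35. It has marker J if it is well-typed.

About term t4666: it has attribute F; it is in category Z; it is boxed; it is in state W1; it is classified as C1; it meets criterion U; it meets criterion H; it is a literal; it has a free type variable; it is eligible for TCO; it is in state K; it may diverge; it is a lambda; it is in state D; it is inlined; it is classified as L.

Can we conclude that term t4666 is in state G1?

Forward chaining from the given facts derives: has marker X1, is tagged Q, meets criterion V, is classified as W, carries flag S, is generalized, is in state T1, captures a mutable variable, is in category N, has attribute T, meets criterion Y, carries flag C, is classified as Y1, is a constant expression, carries flag N1, is rejected, is classified as J1, is well-typed, has marker X, has marker J, is in tail position, is classified as B1, is in category L1, has attribute P.
Rules concluding "it is in state G1": R4 needs "it is dead code"; R5 needs "it is tagged A" — none of these are established.

No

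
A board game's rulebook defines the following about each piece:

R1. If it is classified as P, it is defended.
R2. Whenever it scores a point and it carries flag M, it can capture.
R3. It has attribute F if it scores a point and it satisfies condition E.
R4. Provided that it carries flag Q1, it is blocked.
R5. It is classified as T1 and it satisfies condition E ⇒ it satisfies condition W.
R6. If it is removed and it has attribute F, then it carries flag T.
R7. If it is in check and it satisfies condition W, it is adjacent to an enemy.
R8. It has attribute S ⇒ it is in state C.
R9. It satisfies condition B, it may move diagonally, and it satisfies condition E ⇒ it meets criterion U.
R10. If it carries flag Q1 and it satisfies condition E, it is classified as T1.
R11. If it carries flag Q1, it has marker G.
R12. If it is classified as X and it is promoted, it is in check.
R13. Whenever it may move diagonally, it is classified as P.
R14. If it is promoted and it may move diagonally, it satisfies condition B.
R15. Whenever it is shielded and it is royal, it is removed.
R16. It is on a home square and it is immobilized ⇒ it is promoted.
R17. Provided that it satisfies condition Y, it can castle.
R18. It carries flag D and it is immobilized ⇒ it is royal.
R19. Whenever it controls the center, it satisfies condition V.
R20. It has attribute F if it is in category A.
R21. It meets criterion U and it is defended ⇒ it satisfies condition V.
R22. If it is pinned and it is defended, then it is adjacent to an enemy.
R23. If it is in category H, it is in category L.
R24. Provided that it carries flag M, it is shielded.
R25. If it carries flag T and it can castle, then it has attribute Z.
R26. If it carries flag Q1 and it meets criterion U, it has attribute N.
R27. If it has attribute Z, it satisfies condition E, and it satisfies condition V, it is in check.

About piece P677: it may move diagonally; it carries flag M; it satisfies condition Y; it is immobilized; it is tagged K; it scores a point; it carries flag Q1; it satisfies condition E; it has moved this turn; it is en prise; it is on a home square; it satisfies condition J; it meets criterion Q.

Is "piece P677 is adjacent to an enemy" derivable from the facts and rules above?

Forward chaining from the given facts derives: can capture, has attribute F, is blocked, is classified as T1, has marker G, is classified as P, is promoted, can castle, is shielded, is defended, satisfies condition W, satisfies condition B, meets criterion U, satisfies condition V, has attribute N.
Rules concluding "it is adjacent to an enemy": R7 needs "it is in check"; R22 needs "it is pinned" — none of these are established.

No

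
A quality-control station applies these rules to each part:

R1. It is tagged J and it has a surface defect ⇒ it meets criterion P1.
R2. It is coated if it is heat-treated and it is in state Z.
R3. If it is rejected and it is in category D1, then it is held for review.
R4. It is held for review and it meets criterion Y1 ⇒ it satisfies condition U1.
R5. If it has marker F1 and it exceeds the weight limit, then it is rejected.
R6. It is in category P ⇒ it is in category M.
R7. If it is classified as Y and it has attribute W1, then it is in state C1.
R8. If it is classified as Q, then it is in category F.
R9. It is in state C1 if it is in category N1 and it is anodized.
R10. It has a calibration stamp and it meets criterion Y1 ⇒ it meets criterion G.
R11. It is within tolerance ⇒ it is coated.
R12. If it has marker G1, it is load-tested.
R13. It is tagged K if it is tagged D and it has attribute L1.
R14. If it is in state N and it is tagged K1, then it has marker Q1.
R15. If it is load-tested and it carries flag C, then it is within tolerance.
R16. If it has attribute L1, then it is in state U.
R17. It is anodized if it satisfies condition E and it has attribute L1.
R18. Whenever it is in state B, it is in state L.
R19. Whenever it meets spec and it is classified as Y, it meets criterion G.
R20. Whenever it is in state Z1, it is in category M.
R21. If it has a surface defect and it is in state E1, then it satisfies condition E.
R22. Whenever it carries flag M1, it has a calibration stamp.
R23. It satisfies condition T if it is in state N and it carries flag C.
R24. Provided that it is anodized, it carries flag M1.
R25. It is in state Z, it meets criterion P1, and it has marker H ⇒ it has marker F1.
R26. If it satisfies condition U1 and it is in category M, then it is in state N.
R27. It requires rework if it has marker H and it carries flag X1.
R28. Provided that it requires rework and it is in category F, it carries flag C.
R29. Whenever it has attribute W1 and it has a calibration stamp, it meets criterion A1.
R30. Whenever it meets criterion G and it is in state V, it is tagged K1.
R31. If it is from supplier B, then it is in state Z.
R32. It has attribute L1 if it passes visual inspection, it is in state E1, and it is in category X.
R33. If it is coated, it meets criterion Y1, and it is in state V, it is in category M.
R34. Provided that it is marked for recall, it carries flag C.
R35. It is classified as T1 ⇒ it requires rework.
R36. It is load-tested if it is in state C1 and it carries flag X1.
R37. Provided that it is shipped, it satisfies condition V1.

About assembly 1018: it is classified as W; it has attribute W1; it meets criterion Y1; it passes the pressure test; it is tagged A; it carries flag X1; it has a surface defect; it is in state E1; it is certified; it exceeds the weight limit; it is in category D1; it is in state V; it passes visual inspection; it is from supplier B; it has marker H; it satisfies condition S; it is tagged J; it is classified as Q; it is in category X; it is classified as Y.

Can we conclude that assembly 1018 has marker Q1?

Yes

By R1 (it is tagged J, it has a surface defect): it meets criterion P1.
By R7 (it is classified as Y, it has attribute W1): it is in state C1.
By R8 (it is classified as Q): it is in category F.
By R21 (it has a surface defect, it is in state E1): it satisfies condition E.
By R27 (it has marker H, it carries flag X1): it requires rework.
By R28 (it requires rework, it is in category F): it carries flag C.
By R31 (it is from supplier B): it is in state Z.
By R32 (it passes visual inspection, it is in state E1, it is in category X): it has attribute L1.
By R36 (it is in state C1, it carries flag X1): it is load-tested.
By R15 (it is load-tested, it carries flag C): it is within tolerance.
By R17 (it satisfies condition E, it has attribute L1): it is anodized.
By R24 (it is anodized): it carries flag M1.
By R25 (it is in state Z, it meets criterion P1, it has marker H): it has marker F1.
By R5 (it has marker F1, it exceeds the weight limit): it is rejected.
By R11 (it is within tolerance): it is coated.
By R22 (it carries flag M1): it has a calibration stamp.
By R33 (it is coated, it meets criterion Y1, it is in state V): it is in category M.
By R3 (it is rejected, it is in category D1): it is held for review.
By R4 (it is held for review, it meets criterion Y1): it satisfies condition U1.
By R10 (it has a calibration stamp, it meets criterion Y1): it meets criterion G.
By R26 (it satisfies condition U1, it is in category M): it is in state N.
By R30 (it meets criterion G, it is in state V): it is tagged K1.
By R14 (it is in state N, it is tagged K1): it has marker Q1.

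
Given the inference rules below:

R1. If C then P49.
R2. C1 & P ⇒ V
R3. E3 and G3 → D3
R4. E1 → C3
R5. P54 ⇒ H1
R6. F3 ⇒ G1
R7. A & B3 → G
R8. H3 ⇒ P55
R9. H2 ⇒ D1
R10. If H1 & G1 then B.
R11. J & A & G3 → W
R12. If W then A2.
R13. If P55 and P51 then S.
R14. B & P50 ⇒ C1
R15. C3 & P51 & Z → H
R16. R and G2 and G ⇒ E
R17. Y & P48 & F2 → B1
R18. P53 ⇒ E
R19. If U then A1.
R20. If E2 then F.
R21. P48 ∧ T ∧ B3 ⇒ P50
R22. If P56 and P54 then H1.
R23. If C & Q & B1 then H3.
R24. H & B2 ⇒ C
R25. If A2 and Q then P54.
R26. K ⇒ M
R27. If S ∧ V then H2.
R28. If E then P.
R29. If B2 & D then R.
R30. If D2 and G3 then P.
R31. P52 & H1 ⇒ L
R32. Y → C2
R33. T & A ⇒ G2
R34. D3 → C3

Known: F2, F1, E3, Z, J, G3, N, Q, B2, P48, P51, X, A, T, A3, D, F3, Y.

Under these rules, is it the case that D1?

No

Forward chaining from the given facts derives: D3, G1, W, A2, B1, P54, R, C2, G2, C3, H1, B, H, C, P49, H3, P55, S.
The only rule concluding D1 is R9, which needs H2; that is never established.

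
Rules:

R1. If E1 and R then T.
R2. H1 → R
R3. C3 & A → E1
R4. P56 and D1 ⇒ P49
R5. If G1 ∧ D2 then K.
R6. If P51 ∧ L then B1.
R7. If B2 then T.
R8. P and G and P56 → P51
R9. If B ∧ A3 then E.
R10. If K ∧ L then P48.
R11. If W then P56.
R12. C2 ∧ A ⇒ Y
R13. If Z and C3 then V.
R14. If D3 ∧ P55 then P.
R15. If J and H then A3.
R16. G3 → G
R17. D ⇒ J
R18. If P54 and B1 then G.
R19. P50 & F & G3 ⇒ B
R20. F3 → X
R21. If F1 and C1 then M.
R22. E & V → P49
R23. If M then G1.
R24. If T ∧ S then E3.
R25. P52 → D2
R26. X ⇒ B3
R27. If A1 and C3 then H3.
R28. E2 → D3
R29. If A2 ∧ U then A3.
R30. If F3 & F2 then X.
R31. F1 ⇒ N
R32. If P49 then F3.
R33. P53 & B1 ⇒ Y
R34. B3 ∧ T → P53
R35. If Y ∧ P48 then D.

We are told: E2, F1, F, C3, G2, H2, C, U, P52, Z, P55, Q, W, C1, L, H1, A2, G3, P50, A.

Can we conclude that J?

Yes

R  (by R2: H1)
E1  (by R3: C3, A)
P56  (by R11: W)
V  (by R13: Z, C3)
G  (by R16: G3)
B  (by R19: P50, F, G3)
M  (by R21: F1, C1)
G1  (by R23: M)
D2  (by R25: P52)
D3  (by R28: E2)
A3  (by R29: A2, U)
T  (by R1: E1, R)
K  (by R5: G1, D2)
E  (by R9: B, A3)
P48  (by R10: K, L)
P  (by R14: D3, P55)
P49  (by R22: E, V)
F3  (by R32: P49)
P51  (by R8: P, G, P56)
X  (by R20: F3)
B3  (by R26: X)
P53  (by R34: B3, T)
B1  (by R6: P51, L)
Y  (by R33: P53, B1)
D  (by R35: Y, P48)
J  (by R17: D)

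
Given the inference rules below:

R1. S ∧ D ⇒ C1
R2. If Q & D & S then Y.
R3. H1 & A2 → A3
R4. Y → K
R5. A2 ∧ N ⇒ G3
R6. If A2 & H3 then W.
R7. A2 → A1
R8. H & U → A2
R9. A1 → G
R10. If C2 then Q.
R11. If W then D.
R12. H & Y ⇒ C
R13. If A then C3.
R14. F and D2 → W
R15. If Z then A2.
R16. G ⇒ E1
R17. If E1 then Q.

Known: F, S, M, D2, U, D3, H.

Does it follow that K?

Yes

A2  (by R8: H, U)
W  (by R14: F, D2)
A1  (by R7: A2)
G  (by R9: A1)
D  (by R11: W)
E1  (by R16: G)
Q  (by R17: E1)
Y  (by R2: Q, D, S)
K  (by R4: Y)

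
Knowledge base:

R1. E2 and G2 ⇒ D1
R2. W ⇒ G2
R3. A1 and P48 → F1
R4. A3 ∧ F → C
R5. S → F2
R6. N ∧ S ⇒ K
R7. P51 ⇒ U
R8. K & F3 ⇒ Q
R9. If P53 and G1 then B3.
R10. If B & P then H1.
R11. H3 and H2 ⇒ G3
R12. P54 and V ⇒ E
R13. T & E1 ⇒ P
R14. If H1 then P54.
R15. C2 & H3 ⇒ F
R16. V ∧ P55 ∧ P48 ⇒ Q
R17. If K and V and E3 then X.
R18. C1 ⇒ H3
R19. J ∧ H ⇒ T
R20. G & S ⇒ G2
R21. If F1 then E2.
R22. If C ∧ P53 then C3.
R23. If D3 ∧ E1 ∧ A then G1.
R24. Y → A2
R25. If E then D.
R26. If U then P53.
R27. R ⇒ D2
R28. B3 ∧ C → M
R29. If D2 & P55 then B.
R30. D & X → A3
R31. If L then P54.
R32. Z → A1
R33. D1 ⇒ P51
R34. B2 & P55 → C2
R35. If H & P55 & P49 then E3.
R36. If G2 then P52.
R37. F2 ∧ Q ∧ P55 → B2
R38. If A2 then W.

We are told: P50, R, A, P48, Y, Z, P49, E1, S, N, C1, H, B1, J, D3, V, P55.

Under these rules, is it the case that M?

Yes

F2  (by R5: S)
K  (by R6: N, S)
Q  (by R16: V, P55, P48)
H3  (by R18: C1)
T  (by R19: J, H)
G1  (by R23: D3, E1, A)
A2  (by R24: Y)
D2  (by R27: R)
B  (by R29: D2, P55)
A1  (by R32: Z)
E3  (by R35: H, P55, P49)
B2  (by R37: F2, Q, P55)
W  (by R38: A2)
G2  (by R2: W)
F1  (by R3: A1, P48)
P  (by R13: T, E1)
X  (by R17: K, V, E3)
E2  (by R21: F1)
C2  (by R34: B2, P55)
D1  (by R1: E2, G2)
H1  (by R10: B, P)
P54  (by R14: H1)
F  (by R15: C2, H3)
P51  (by R33: D1)
U  (by R7: P51)
E  (by R12: P54, V)
D  (by R25: E)
P53  (by R26: U)
A3  (by R30: D, X)
C  (by R4: A3, F)
B3  (by R9: P53, G1)
M  (by R28: B3, C)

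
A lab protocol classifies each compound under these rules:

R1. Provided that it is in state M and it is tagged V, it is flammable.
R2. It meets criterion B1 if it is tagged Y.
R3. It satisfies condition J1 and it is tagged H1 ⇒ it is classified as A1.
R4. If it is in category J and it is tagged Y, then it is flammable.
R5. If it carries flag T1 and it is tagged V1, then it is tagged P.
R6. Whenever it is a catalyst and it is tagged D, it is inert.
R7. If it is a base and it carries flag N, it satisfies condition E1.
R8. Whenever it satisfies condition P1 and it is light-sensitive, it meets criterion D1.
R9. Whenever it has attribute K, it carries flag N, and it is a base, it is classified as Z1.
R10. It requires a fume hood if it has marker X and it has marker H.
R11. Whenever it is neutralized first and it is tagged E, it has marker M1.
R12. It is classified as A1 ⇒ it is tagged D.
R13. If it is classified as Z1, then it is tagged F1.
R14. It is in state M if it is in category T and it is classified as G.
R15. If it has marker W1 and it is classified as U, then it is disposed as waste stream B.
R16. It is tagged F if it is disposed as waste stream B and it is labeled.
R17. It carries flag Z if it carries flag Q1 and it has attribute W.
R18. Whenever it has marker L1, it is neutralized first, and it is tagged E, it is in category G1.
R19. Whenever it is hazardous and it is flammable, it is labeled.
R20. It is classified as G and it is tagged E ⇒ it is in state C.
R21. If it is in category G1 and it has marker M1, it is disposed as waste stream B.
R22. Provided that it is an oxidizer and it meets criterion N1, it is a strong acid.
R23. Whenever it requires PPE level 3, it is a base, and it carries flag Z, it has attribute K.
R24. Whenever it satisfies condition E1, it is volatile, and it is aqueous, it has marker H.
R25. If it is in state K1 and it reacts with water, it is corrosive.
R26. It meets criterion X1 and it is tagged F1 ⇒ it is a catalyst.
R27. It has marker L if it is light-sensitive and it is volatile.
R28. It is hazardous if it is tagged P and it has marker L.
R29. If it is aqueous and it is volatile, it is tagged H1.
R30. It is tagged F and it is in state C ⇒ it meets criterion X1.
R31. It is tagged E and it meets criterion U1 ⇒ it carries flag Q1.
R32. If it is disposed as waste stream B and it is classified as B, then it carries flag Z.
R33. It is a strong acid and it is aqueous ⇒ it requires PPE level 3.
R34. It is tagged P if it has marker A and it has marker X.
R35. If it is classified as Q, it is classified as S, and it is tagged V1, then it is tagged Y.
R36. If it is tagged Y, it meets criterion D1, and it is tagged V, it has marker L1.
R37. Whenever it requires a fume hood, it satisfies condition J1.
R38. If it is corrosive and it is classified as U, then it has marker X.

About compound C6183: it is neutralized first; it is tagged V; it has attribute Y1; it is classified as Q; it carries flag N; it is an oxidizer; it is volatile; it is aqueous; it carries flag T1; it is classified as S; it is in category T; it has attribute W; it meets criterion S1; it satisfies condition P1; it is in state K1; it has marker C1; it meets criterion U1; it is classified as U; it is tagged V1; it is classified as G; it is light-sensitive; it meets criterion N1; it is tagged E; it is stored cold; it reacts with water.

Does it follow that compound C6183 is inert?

No

Forward chaining from the given facts derives: is tagged P, meets criterion D1, has marker M1, is in state M, is in state C, is a strong acid, is corrosive, has marker L, is hazardous, is tagged H1, carries flag Q1, requires PPE level 3, is tagged Y, has marker L1, has marker X, is flammable, meets criterion B1, carries flag Z, is in category G1, is labeled, is disposed as waste stream B, is tagged F, meets criterion X1.
The only rule concluding "it is inert" is R6, which needs "it is a catalyst"; that is never established.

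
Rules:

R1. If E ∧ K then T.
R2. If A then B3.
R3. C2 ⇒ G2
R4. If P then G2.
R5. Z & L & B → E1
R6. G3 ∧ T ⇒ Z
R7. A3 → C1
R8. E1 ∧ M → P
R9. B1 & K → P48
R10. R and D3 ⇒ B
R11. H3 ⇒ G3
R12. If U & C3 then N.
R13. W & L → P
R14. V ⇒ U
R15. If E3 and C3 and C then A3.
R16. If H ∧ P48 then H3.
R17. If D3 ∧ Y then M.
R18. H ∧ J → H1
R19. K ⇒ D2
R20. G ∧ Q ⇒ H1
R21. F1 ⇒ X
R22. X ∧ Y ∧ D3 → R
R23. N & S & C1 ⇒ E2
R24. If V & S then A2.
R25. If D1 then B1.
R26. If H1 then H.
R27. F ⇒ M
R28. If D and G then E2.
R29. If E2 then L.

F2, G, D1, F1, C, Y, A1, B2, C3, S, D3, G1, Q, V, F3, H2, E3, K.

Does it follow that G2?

No

Forward chaining from the given facts derives: U, A3, M, D2, H1, X, R, A2, B1, H, C1, P48, B, N, H3, E2, L, G3.
Rules concluding G2: R3 needs C2; R4 needs P — none of these are established.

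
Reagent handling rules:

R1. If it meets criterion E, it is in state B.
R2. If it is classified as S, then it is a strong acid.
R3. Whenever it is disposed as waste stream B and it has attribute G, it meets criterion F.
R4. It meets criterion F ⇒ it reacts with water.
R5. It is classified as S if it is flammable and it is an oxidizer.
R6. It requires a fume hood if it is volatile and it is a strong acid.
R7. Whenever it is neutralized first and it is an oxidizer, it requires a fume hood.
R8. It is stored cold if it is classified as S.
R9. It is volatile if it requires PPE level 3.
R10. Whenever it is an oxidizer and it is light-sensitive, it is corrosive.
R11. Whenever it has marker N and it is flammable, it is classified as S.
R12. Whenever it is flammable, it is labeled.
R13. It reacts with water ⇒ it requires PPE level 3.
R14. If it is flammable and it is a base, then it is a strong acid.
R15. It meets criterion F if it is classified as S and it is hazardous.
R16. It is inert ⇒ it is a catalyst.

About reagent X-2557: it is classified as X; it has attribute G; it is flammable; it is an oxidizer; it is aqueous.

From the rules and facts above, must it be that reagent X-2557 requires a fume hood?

No

Forward chaining from the given facts derives: is classified as S, is stored cold, is labeled, is a strong acid.
Rules concluding "it requires a fume hood": R6 needs "it is volatile"; R7 needs "it is neutralized first" — none of these are established.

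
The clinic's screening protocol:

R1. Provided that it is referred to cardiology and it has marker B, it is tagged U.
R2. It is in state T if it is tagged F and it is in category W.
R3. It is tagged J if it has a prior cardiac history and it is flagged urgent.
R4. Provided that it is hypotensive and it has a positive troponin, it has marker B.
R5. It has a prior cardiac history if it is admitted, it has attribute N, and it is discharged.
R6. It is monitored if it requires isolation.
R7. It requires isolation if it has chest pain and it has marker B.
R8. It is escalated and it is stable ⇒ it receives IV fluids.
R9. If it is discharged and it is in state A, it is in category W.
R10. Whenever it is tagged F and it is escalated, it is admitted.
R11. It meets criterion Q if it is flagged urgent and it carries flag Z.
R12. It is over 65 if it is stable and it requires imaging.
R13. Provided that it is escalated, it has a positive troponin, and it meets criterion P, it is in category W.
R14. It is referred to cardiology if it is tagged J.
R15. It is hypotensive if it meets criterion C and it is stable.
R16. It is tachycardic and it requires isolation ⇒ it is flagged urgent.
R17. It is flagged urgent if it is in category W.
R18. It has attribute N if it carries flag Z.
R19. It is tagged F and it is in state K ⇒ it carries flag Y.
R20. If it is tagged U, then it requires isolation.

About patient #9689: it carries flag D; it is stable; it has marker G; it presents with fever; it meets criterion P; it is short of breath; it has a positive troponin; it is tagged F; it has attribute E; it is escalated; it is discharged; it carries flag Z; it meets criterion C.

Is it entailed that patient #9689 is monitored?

Yes

By R10 (it is tagged F, it is escalated): it is admitted.
By R13 (it is escalated, it has a positive troponin, it meets criterion P): it is in category W.
By R15 (it meets criterion C, it is stable): it is hypotensive.
By R17 (it is in category W): it is flagged urgent.
By R18 (it carries flag Z): it has attribute N.
By R4 (it is hypotensive, it has a positive troponin): it has marker B.
By R5 (it is admitted, it has attribute N, it is discharged): it has a prior cardiac history.
By R3 (it has a prior cardiac history, it is flagged urgent): it is tagged J.
By R14 (it is tagged J): it is referred to cardiology.
By R1 (it is referred to cardiology, it has marker B): it is tagged U.
By R20 (it is tagged U): it requires isolation.
By R6 (it requires isolation): it is monitored.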